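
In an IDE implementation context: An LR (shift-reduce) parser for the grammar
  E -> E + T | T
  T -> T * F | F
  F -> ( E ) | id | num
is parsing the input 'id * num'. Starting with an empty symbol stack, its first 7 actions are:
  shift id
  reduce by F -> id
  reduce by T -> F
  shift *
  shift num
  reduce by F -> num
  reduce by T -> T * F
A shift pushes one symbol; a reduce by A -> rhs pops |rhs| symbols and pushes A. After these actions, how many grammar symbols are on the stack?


Tracking the symbol stack through each action:
  Action 1: shift 'id' : push -> stack = [id] (size 1)
  Action 2: reduce by F -> id : pop 1, push F -> stack = [F] (size 1)
  Action 3: reduce by T -> F : pop 1, push T -> stack = [T] (size 1)
  Action 4: shift '*' : push -> stack = [T, *] (size 2)
  Action 5: shift 'num' : push -> stack = [T, *, num] (size 3)
  Action 6: reduce by F -> num : pop 1, push F -> stack = [T, *, F] (size 3)
  Action 7: reduce by T -> T * F : pop 3, push T -> stack = [T] (size 1)
Final stack size: 1

1


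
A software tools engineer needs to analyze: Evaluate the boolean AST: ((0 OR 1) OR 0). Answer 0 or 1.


Step 1: Evaluate inner node
  0 OR 1 = 1
Step 2: Evaluate root node
  1 OR 0 = 1

1


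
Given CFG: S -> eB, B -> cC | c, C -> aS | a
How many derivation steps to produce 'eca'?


Grammar: S -> eB, B -> cC | c, C -> aS | a
Deriving 'eca':
Step 1: S -> eB => eB
Step 2: B -> cC => ecC
Step 3: C -> a => eca
Total derivation steps: 3

3


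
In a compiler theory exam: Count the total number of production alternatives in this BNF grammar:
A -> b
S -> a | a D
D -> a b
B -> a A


Counting alternatives per rule:
  A: 1 alternative(s)
  S: 2 alternative(s)
  D: 1 alternative(s)
  B: 1 alternative(s)
Sum: 1 + 2 + 1 + 1 = 5

5


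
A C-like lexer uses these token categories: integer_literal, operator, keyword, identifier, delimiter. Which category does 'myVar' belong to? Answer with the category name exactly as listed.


Token: 'myVar'
Checking categories:
  identifier: YES
  integer_literal: no
  operator: no
  keyword: no
  delimiter: no
Category: identifier

identifier


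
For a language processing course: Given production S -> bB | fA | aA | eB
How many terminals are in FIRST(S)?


Production: S -> bB | fA | aA | eB
Examining each alternative for leading terminals:
  S -> bB : first terminal = 'b'
  S -> fA : first terminal = 'f'
  S -> aA : first terminal = 'a'
  S -> eB : first terminal = 'e'
FIRST(S) = {a, b, e, f}
Count: 4

4


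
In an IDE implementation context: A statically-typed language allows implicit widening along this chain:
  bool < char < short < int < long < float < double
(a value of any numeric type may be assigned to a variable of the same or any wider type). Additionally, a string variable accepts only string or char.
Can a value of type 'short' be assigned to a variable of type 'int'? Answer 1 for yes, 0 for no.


Target variable type: int
Source value type: short
Numeric ranks: short=2, int=3
Widening allowed iff rank(source) <= rank(target): 2 <= 3? Yes
Result: 1

1


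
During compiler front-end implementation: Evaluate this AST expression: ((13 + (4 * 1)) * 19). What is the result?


Expression: ((13 + (4 * 1)) * 19)
Evaluating step by step:
  4 * 1 = 4
  13 + 4 = 17
  17 * 19 = 323
Result: 323

323


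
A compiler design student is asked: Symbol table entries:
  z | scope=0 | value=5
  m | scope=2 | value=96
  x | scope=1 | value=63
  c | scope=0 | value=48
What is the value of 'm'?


Searching symbol table for 'm':
  z | scope=0 | value=5
  m | scope=2 | value=96 <- MATCH
  x | scope=1 | value=63
  c | scope=0 | value=48
Found 'm' at scope 2 with value 96

96


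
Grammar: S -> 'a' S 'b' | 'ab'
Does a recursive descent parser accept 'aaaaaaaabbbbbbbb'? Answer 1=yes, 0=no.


Grammar accepts strings of the form a^n b^n (n >= 1)
Word: 'aaaaaaaabbbbbbbb'
Counting: 8 a's and 8 b's
Check: 8 == 8? Yes
Derivation (S -> aSb applied 7 time(s), then S -> ab): S => aSb => aaSbb => aaaSbbb => aaaaSbbbb => aaaaaSbbbbb => aaaaaaSbbbbbb => aaaaaaaSbbbbbbb => aaaaaaaabbbbbbbb
Accepted

1


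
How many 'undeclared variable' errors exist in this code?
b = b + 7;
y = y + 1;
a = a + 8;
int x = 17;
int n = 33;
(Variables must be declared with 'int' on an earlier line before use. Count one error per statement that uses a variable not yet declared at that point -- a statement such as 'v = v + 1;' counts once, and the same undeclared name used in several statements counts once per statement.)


Scanning code line by line:
  Line 1: use 'b' -> ERROR (undeclared)
  Line 2: use 'y' -> ERROR (undeclared)
  Line 3: use 'a' -> ERROR (undeclared)
  Line 4: declare 'x' -> declared = ['x']
  Line 5: declare 'n' -> declared = ['n', 'x']
Total undeclared variable errors: 3

3


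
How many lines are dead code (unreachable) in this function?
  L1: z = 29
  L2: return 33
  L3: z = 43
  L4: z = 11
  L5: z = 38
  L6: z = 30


Analyzing control flow:
  L1: reachable (before return)
  L2: reachable (return statement)
  L3: DEAD (after return at L2)
  L4: DEAD (after return at L2)
  L5: DEAD (after return at L2)
  L6: DEAD (after return at L2)
Return at L2, total lines = 6
Dead lines: L3 through L6
Count: 4

4


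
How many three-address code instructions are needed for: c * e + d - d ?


Expression: c * e + d - d
Generating three-address code (respecting * over +/- precedence):
  Instruction 1: t1 = c * e
  Instruction 2: t2 = t1 + d
  Instruction 3: t3 = t2 - d
Total instructions: 3

3


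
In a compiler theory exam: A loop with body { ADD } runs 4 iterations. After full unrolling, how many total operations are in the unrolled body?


Loop body operations: ADD (1 op per iteration)
Unrolling 4 iterations:
  Iteration 1: ADD (1 ops)
  Iteration 2: ADD (1 ops)
  Iteration 3: ADD (1 ops)
  Iteration 4: ADD (1 ops)
Total: 4 iterations * 1 ops/iter = 4 operations

4


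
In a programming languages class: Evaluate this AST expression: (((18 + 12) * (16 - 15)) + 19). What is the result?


Expression: (((18 + 12) * (16 - 15)) + 19)
Evaluating step by step:
  18 + 12 = 30
  16 - 15 = 1
  30 * 1 = 30
  30 + 19 = 49
Result: 49

49


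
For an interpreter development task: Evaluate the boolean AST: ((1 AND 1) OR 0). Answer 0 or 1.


Step 1: Evaluate inner node
  1 AND 1 = 1
Step 2: Evaluate root node
  1 OR 0 = 1

1


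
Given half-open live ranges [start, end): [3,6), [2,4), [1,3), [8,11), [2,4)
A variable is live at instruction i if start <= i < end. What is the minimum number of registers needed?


Live ranges:
  Var0: [3, 6)
  Var1: [2, 4)
  Var2: [1, 3)
  Var3: [8, 11)
  Var4: [2, 4)
Sweep-line events (position, delta, active):
  pos=1 start -> active=1
  pos=2 start -> active=2
  pos=2 start -> active=3
  pos=3 end -> active=2
  pos=3 start -> active=3
  pos=4 end -> active=2
  pos=4 end -> active=1
  pos=6 end -> active=0
  pos=8 start -> active=1
  pos=11 end -> active=0
Maximum simultaneous active: 3
Minimum registers needed: 3

3


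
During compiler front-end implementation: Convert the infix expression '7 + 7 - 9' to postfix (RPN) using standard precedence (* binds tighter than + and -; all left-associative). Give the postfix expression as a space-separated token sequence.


Applying the shunting-yard algorithm:
  Operand 7 -> output
  Push '+' onto operator stack -> op-stack: [+]
  Operand 7 -> output
  See '-' (prec 1); top '+' (prec 1) >= it -> pop '+' to output
  Push '-' onto operator stack -> op-stack: [-]
  Operand 9 -> output
  End of input: pop '-' to output
Postfix result: 7 7 + 9 -

7 7 + 9 -


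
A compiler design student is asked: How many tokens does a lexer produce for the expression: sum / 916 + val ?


Scanning 'sum / 916 + val'
Token 1: 'sum' -> identifier
Token 2: '/' -> operator
Token 3: '916' -> integer_literal
Token 4: '+' -> operator
Token 5: 'val' -> identifier
Total tokens: 5

5


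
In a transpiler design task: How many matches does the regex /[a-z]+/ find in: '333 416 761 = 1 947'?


Pattern: /[a-z]+/ (identifiers)
Input: '333 416 761 = 1 947'
Scanning for matches:
Total matches: 0

0


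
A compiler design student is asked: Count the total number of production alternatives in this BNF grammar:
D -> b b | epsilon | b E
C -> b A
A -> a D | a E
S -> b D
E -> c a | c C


Counting alternatives per rule:
  D: 3 alternative(s)
  C: 1 alternative(s)
  A: 2 alternative(s)
  S: 1 alternative(s)
  E: 2 alternative(s)
Sum: 3 + 1 + 2 + 1 + 2 = 9

9


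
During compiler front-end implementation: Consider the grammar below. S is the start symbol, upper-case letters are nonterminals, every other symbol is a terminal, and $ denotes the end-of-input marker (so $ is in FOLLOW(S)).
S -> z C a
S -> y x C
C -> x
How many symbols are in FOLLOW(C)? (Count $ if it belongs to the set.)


S is the start symbol and does not occur in any rule body, so FOLLOW(S) = {$}.
Examining every occurrence of C in a rule body:
  S -> z C a : C is followed by terminal 'a' -> add 'a'
  S -> y x C : C is at the right end -> add FOLLOW(S) = {$}
  C -> x : C does not occur in the body -> contributes nothing
FOLLOW(C) = {a, $}
Count: 2

2


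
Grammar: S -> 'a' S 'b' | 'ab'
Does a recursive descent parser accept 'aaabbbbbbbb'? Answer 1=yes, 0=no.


Grammar accepts strings of the form a^n b^n (n >= 1)
Word: 'aaabbbbbbbb'
Counting: 3 a's and 8 b's
Check: 3 == 8? No
Mismatch: a-count != b-count
Rejected

0


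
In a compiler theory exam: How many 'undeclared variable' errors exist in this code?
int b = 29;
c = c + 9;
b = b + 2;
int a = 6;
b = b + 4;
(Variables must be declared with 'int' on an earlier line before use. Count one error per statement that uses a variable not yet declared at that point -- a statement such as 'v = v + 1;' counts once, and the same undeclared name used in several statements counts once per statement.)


Scanning code line by line:
  Line 1: declare 'b' -> declared = ['b']
  Line 2: use 'c' -> ERROR (undeclared)
  Line 3: use 'b' -> OK (declared)
  Line 4: declare 'a' -> declared = ['a', 'b']
  Line 5: use 'b' -> OK (declared)
Total undeclared variable errors: 1

1


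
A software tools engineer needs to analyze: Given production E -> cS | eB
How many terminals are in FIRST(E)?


Production: E -> cS | eB
Examining each alternative for leading terminals:
  E -> cS : first terminal = 'c'
  E -> eB : first terminal = 'e'
FIRST(E) = {c, e}
Count: 2

2


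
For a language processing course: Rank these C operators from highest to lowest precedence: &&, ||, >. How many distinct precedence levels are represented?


Looking up precedence for each operator:
  && -> precedence 2
  || -> precedence 1
  > -> precedence 4
Sorted highest to lowest: >, &&, ||
Distinct precedence values: [4, 2, 1]
Number of distinct levels: 3

3


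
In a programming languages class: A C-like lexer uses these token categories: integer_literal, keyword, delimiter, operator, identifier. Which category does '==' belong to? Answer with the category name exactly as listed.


Token: '=='
Checking categories:
  identifier: no
  integer_literal: no
  operator: YES
  keyword: no
  delimiter: no
Category: operator

operator


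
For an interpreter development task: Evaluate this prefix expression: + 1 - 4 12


Parsing prefix expression: + 1 - 4 12
Step 1: Innermost operation '- 4 12'
  4 - 12 = -8
Step 2: Outer operation '+ 1 [-8]'
  1 + -8 = -7

-7


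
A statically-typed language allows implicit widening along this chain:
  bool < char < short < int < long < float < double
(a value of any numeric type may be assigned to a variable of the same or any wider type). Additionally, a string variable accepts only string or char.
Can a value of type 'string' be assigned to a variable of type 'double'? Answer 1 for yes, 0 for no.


Target variable type: double
Source value type: string
Rule: string cannot widen to any numeric type
Result: 0

0


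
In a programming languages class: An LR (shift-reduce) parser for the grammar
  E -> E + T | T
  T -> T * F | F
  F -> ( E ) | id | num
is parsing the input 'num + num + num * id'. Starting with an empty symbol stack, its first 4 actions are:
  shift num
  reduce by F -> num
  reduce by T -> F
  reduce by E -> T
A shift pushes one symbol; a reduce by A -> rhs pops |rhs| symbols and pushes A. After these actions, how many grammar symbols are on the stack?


Tracking the symbol stack through each action:
  Action 1: shift 'num' : push -> stack = [num] (size 1)
  Action 2: reduce by F -> num : pop 1, push F -> stack = [F] (size 1)
  Action 3: reduce by T -> F : pop 1, push T -> stack = [T] (size 1)
  Action 4: reduce by E -> T : pop 1, push E -> stack = [E] (size 1)
Final stack size: 1

1


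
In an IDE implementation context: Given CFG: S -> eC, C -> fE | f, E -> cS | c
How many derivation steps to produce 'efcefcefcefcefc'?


Grammar: S -> eC, C -> fE | f, E -> cS | c
Deriving 'efcefcefcefcefc':
Step 1: S -> eC => eC
Step 2: C -> fE => efE
Step 3: E -> cS => efcS
Step 4: S -> eC => efceC
Step 5: C -> fE => efcefE
Step 6: E -> cS => efcefcS
Step 7: S -> eC => efcefceC
Step 8: C -> fE => efcefcefE
Step 9: E -> cS => efcefcefcS
Step 10: S -> eC => efcefcefceC
Step 11: C -> fE => efcefcefcefE
Step 12: E -> cS => efcefcefcefcS
Step 13: S -> eC => efcefcefcefceC
Step 14: C -> fE => efcefcefcefcefE
Step 15: E -> c => efcefcefcefcefc
Total derivation steps: 15

15


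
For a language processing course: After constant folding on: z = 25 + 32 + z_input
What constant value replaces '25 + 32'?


Identifying constant sub-expression:
  Original: z = 25 + 32 + z_input
  25 and 32 are both compile-time constants
  Evaluating: 25 + 32 = 57
  After folding: z = 57 + z_input

57


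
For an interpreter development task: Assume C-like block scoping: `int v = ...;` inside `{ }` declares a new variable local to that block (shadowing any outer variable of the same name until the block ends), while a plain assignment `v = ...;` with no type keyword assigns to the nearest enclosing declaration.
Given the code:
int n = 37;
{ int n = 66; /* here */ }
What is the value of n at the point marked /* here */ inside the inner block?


Analyzing scoping rules:
Outer scope: declares n = 37
Inner block: 'int n = 66;' declares a NEW n that shadows the outer one
Inside the block the inner declaration is in scope -> 66
Result: 66

66


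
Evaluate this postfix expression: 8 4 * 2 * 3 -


Processing tokens left to right:
Push 8, Push 4
Pop 8 and 4, compute 8 * 4 = 32, push 32
Push 2
Pop 32 and 2, compute 32 * 2 = 64, push 64
Push 3
Pop 64 and 3, compute 64 - 3 = 61, push 61
Stack result: 61

61


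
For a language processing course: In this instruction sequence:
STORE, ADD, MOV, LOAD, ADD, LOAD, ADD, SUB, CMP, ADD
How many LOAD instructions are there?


Scanning instruction sequence for LOAD:
  Position 1: STORE
  Position 2: ADD
  Position 3: MOV
  Position 4: LOAD <- MATCH
  Position 5: ADD
  Position 6: LOAD <- MATCH
  Position 7: ADD
  Position 8: SUB
  Position 9: CMP
  Position 10: ADD
Matches at positions: [4, 6]
Total LOAD count: 2

2


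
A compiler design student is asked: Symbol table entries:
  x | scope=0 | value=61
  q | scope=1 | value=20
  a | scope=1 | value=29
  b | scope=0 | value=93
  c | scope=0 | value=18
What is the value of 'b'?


Searching symbol table for 'b':
  x | scope=0 | value=61
  q | scope=1 | value=20
  a | scope=1 | value=29
  b | scope=0 | value=93 <- MATCH
  c | scope=0 | value=18
Found 'b' at scope 0 with value 93

93


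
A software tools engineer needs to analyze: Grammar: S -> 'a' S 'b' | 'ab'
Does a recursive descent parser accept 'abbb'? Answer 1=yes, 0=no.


Grammar accepts strings of the form a^n b^n (n >= 1)
Word: 'abbb'
Counting: 1 a's and 3 b's
Check: 1 == 3? No
Mismatch: a-count != b-count
Rejected

0


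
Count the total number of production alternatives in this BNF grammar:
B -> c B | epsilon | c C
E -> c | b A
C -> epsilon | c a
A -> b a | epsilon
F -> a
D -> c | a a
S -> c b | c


Counting alternatives per rule:
  B: 3 alternative(s)
  E: 2 alternative(s)
  C: 2 alternative(s)
  A: 2 alternative(s)
  F: 1 alternative(s)
  D: 2 alternative(s)
  S: 2 alternative(s)
Sum: 3 + 2 + 2 + 2 + 1 + 2 + 2 = 14

14


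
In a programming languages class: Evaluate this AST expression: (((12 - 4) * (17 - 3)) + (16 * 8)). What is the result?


Expression: (((12 - 4) * (17 - 3)) + (16 * 8))
Evaluating step by step:
  12 - 4 = 8
  17 - 3 = 14
  8 * 14 = 112
  16 * 8 = 128
  112 + 128 = 240
Result: 240

240


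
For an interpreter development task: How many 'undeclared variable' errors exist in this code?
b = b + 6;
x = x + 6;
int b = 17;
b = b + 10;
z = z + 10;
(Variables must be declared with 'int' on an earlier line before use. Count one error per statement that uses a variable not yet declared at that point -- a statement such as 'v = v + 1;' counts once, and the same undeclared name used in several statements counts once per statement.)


Scanning code line by line:
  Line 1: use 'b' -> ERROR (undeclared)
  Line 2: use 'x' -> ERROR (undeclared)
  Line 3: declare 'b' -> declared = ['b']
  Line 4: use 'b' -> OK (declared)
  Line 5: use 'z' -> ERROR (undeclared)
Total undeclared variable errors: 3

3


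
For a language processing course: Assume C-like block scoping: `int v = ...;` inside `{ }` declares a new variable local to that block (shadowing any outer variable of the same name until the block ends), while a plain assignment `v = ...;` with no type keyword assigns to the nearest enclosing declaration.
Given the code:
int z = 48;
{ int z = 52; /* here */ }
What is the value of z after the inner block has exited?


Analyzing scoping rules:
Outer scope: declares z = 48
Inner block: 'int z = 52;' declares a NEW z that shadows the outer one
When the block exits the inner z goes out of scope; the outer z was never modified -> 48
Result: 48

48


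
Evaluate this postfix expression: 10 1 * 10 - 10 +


Processing tokens left to right:
Push 10, Push 1
Pop 10 and 1, compute 10 * 1 = 10, push 10
Push 10
Pop 10 and 10, compute 10 - 10 = 0, push 0
Push 10
Pop 0 and 10, compute 0 + 10 = 10, push 10
Stack result: 10

10


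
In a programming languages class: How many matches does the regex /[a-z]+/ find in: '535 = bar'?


Pattern: /[a-z]+/ (identifiers)
Input: '535 = bar'
Scanning for matches:
  Match 1: 'bar'
Total matches: 1

1


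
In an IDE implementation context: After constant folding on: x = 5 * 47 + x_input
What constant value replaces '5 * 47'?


Identifying constant sub-expression:
  Original: x = 5 * 47 + x_input
  5 and 47 are both compile-time constants
  Evaluating: 5 * 47 = 235
  After folding: x = 235 + x_input

235


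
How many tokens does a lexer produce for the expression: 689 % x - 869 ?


Scanning '689 % x - 869'
Token 1: '689' -> integer_literal
Token 2: '%' -> operator
Token 3: 'x' -> identifier
Token 4: '-' -> operator
Token 5: '869' -> integer_literal
Total tokens: 5

5


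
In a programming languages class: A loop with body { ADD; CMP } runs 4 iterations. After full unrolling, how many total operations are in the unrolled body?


Loop body operations: ADD, CMP (2 ops per iteration)
Unrolling 4 iterations:
  Iteration 1: ADD, CMP (2 ops)
  Iteration 2: ADD, CMP (2 ops)
  Iteration 3: ADD, CMP (2 ops)
  Iteration 4: ADD, CMP (2 ops)
Total: 4 iterations * 2 ops/iter = 8 operations

8


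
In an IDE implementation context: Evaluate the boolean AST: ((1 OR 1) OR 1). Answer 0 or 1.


Step 1: Evaluate inner node
  1 OR 1 = 1
Step 2: Evaluate root node
  1 OR 1 = 1

1


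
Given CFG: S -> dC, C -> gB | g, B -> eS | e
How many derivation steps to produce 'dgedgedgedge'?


Grammar: S -> dC, C -> gB | g, B -> eS | e
Deriving 'dgedgedgedge':
Step 1: S -> dC => dC
Step 2: C -> gB => dgB
Step 3: B -> eS => dgeS
Step 4: S -> dC => dgedC
Step 5: C -> gB => dgedgB
Step 6: B -> eS => dgedgeS
Step 7: S -> dC => dgedgedC
Step 8: C -> gB => dgedgedgB
Step 9: B -> eS => dgedgedgeS
Step 10: S -> dC => dgedgedgedC
Step 11: C -> gB => dgedgedgedgB
Step 12: B -> e => dgedgedgedge
Total derivation steps: 12

12


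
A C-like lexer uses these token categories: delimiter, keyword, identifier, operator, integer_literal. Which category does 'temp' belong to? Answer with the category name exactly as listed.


Token: 'temp'
Checking categories:
  identifier: YES
  integer_literal: no
  operator: no
  keyword: no
  delimiter: no
Category: identifier

identifier


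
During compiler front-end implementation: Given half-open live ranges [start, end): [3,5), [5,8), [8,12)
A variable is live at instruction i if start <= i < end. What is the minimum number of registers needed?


Live ranges:
  Var0: [3, 5)
  Var1: [5, 8)
  Var2: [8, 12)
Sweep-line events (position, delta, active):
  pos=3 start -> active=1
  pos=5 end -> active=0
  pos=5 start -> active=1
  pos=8 end -> active=0
  pos=8 start -> active=1
  pos=12 end -> active=0
Maximum simultaneous active: 1
Minimum registers needed: 1

1


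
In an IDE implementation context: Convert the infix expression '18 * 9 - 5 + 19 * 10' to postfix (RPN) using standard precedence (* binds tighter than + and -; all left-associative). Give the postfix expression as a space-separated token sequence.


Applying the shunting-yard algorithm:
  Operand 18 -> output
  Push '*' onto operator stack -> op-stack: [*]
  Operand 9 -> output
  See '-' (prec 1); top '*' (prec 2) >= it -> pop '*' to output
  Push '-' onto operator stack -> op-stack: [-]
  Operand 5 -> output
  See '+' (prec 1); top '-' (prec 1) >= it -> pop '-' to output
  Push '+' onto operator stack -> op-stack: [+]
  Operand 19 -> output
  Push '*' onto operator stack -> op-stack: [+, *]
  Operand 10 -> output
  End of input: pop '*' to output
  End of input: pop '+' to output
Postfix result: 18 9 * 5 - 19 10 * +

18 9 * 5 - 19 10 * +


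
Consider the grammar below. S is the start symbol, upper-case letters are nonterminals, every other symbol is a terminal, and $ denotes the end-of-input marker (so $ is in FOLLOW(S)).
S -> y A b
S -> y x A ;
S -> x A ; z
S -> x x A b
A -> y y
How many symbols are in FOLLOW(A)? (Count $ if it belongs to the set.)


S is the start symbol and does not occur in any rule body, so FOLLOW(S) = {$}.
Examining every occurrence of A in a rule body:
  S -> y A b : A is followed by terminal 'b' -> add 'b'
  S -> y x A ; : A is followed by terminal ';' -> add ';'
  S -> x A ; z : A is followed by terminal ';' -> add ';' (already in the set)
  S -> x x A b : A is followed by terminal 'b' -> add 'b' (already in the set)
  A -> y y : A does not occur in the body -> contributes nothing
FOLLOW(A) = {;, b}
Count: 2

2


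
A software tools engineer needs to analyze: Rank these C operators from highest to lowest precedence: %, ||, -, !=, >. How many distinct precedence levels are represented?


Looking up precedence for each operator:
  % -> precedence 6
  || -> precedence 1
  - -> precedence 5
  != -> precedence 3
  > -> precedence 4
Sorted highest to lowest: %, -, >, !=, ||
Distinct precedence values: [6, 5, 4, 3, 1]
Number of distinct levels: 5

5


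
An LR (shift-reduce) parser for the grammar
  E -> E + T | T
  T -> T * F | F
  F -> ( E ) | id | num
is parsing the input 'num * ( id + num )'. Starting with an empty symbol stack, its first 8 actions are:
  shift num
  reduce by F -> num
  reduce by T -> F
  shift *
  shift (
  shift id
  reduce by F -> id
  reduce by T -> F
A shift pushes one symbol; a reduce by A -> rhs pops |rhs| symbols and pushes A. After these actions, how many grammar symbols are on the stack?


Tracking the symbol stack through each action:
  Action 1: shift 'num' : push -> stack = [num] (size 1)
  Action 2: reduce by F -> num : pop 1, push F -> stack = [F] (size 1)
  Action 3: reduce by T -> F : pop 1, push T -> stack = [T] (size 1)
  Action 4: shift '*' : push -> stack = [T, *] (size 2)
  Action 5: shift '(' : push -> stack = [T, *, (] (size 3)
  Action 6: shift 'id' : push -> stack = [T, *, (, id] (size 4)
  Action 7: reduce by F -> id : pop 1, push F -> stack = [T, *, (, F] (size 4)
  Action 8: reduce by T -> F : pop 1, push T -> stack = [T, *, (, T] (size 4)
Final stack size: 4

4


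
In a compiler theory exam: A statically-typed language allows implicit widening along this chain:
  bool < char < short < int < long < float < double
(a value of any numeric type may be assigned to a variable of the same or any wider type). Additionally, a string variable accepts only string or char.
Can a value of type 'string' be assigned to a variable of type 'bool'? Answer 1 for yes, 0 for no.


Target variable type: bool
Source value type: string
Rule: string cannot widen to any numeric type
Result: 0

0


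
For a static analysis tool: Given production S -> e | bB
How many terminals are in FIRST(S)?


Production: S -> e | bB
Examining each alternative for leading terminals:
  S -> e : first terminal = 'e'
  S -> bB : first terminal = 'b'
FIRST(S) = {b, e}
Count: 2

2


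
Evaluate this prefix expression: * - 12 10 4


Parsing prefix expression: * - 12 10 4
Step 1: Innermost operation '- 12 10'
  12 - 10 = 2
Step 2: Outer operation '* [2] 4'
  2 * 4 = 8

8


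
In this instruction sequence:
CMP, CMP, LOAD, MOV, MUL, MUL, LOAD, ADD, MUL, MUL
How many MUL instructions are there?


Scanning instruction sequence for MUL:
  Position 1: CMP
  Position 2: CMP
  Position 3: LOAD
  Position 4: MOV
  Position 5: MUL <- MATCH
  Position 6: MUL <- MATCH
  Position 7: LOAD
  Position 8: ADD
  Position 9: MUL <- MATCH
  Position 10: MUL <- MATCH
Matches at positions: [5, 6, 9, 10]
Total MUL count: 4

4


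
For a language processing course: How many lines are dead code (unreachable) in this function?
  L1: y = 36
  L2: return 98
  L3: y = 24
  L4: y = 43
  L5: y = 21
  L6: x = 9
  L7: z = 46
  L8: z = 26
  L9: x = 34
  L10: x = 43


Analyzing control flow:
  L1: reachable (before return)
  L2: reachable (return statement)
  L3: DEAD (after return at L2)
  L4: DEAD (after return at L2)
  L5: DEAD (after return at L2)
  L6: DEAD (after return at L2)
  L7: DEAD (after return at L2)
  L8: DEAD (after return at L2)
  L9: DEAD (after return at L2)
  L10: DEAD (after return at L2)
Return at L2, total lines = 10
Dead lines: L3 through L10
Count: 8

8


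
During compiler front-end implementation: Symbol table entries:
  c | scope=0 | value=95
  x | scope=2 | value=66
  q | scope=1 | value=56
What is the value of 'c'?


Searching symbol table for 'c':
  c | scope=0 | value=95 <- MATCH
  x | scope=2 | value=66
  q | scope=1 | value=56
Found 'c' at scope 0 with value 95

95


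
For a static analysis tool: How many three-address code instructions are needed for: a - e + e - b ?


Expression: a - e + e - b
Generating three-address code (respecting * over +/- precedence):
  Instruction 1: t1 = a - e
  Instruction 2: t2 = t1 + e
  Instruction 3: t3 = t2 - b
Total instructions: 3

3


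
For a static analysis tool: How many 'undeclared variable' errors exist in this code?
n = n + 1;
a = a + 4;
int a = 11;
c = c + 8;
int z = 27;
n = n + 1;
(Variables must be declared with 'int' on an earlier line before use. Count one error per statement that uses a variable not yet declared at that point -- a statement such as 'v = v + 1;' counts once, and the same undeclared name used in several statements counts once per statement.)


Scanning code line by line:
  Line 1: use 'n' -> ERROR (undeclared)
  Line 2: use 'a' -> ERROR (undeclared)
  Line 3: declare 'a' -> declared = ['a']
  Line 4: use 'c' -> ERROR (undeclared)
  Line 5: declare 'z' -> declared = ['a', 'z']
  Line 6: use 'n' -> ERROR (undeclared)
Total undeclared variable errors: 4

4


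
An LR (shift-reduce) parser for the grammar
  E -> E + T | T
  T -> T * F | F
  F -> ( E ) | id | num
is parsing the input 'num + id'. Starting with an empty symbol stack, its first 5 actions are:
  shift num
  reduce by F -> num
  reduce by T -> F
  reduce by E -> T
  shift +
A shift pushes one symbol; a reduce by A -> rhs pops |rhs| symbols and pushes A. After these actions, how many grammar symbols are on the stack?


Tracking the symbol stack through each action:
  Action 1: shift 'num' : push -> stack = [num] (size 1)
  Action 2: reduce by F -> num : pop 1, push F -> stack = [F] (size 1)
  Action 3: reduce by T -> F : pop 1, push T -> stack = [T] (size 1)
  Action 4: reduce by E -> T : pop 1, push E -> stack = [E] (size 1)
  Action 5: shift '+' : push -> stack = [E, +] (size 2)
Final stack size: 2

2


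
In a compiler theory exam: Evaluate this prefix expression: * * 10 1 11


Parsing prefix expression: * * 10 1 11
Step 1: Innermost operation '* 10 1'
  10 * 1 = 10
Step 2: Outer operation '* [10] 11'
  10 * 11 = 110

110


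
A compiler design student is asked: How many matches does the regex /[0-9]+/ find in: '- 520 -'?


Pattern: /[0-9]+/ (int literals)
Input: '- 520 -'
Scanning for matches:
  Match 1: '520'
Total matches: 1

1


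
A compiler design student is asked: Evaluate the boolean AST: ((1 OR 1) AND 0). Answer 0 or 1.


Step 1: Evaluate inner node
  1 OR 1 = 1
Step 2: Evaluate root node
  1 AND 0 = 0

0


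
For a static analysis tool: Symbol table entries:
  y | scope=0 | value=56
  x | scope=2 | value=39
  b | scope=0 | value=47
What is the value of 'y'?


Searching symbol table for 'y':
  y | scope=0 | value=56 <- MATCH
  x | scope=2 | value=39
  b | scope=0 | value=47
Found 'y' at scope 0 with value 56

56


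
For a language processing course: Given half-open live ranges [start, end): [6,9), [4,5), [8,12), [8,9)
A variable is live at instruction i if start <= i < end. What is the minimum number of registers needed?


Live ranges:
  Var0: [6, 9)
  Var1: [4, 5)
  Var2: [8, 12)
  Var3: [8, 9)
Sweep-line events (position, delta, active):
  pos=4 start -> active=1
  pos=5 end -> active=0
  pos=6 start -> active=1
  pos=8 start -> active=2
  pos=8 start -> active=3
  pos=9 end -> active=2
  pos=9 end -> active=1
  pos=12 end -> active=0
Maximum simultaneous active: 3
Minimum registers needed: 3

3


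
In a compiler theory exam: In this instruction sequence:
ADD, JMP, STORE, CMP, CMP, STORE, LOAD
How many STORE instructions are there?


Scanning instruction sequence for STORE:
  Position 1: ADD
  Position 2: JMP
  Position 3: STORE <- MATCH
  Position 4: CMP
  Position 5: CMP
  Position 6: STORE <- MATCH
  Position 7: LOAD
Matches at positions: [3, 6]
Total STORE count: 2

2


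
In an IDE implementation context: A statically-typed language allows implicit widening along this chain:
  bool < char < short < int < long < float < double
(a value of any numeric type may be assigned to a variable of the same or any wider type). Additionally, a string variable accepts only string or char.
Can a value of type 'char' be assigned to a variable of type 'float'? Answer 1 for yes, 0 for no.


Target variable type: float
Source value type: char
Numeric ranks: char=1, float=5
Widening allowed iff rank(source) <= rank(target): 1 <= 5? Yes
Result: 1

1


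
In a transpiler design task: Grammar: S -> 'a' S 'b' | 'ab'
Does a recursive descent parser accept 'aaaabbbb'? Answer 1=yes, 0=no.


Grammar accepts strings of the form a^n b^n (n >= 1)
Word: 'aaaabbbb'
Counting: 4 a's and 4 b's
Check: 4 == 4? Yes
Derivation (S -> aSb applied 3 time(s), then S -> ab): S => aSb => aaSbb => aaaSbbb => aaaabbbb
Accepted

1


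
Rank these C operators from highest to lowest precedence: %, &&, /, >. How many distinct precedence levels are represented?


Looking up precedence for each operator:
  % -> precedence 6
  && -> precedence 2
  / -> precedence 6
  > -> precedence 4
Sorted highest to lowest: %, /, >, &&
Distinct precedence values: [6, 4, 2]
Number of distinct levels: 3

3


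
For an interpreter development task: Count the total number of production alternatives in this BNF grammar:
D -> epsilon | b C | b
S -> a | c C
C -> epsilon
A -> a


Counting alternatives per rule:
  D: 3 alternative(s)
  S: 2 alternative(s)
  C: 1 alternative(s)
  A: 1 alternative(s)
Sum: 3 + 2 + 1 + 1 = 7

7


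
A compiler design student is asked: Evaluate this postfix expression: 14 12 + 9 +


Processing tokens left to right:
Push 14, Push 12
Pop 14 and 12, compute 14 + 12 = 26, push 26
Push 9
Pop 26 and 9, compute 26 + 9 = 35, push 35
Stack result: 35

35


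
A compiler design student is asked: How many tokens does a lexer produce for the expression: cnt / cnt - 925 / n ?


Scanning 'cnt / cnt - 925 / n'
Token 1: 'cnt' -> identifier
Token 2: '/' -> operator
Token 3: 'cnt' -> identifier
Token 4: '-' -> operator
Token 5: '925' -> integer_literal
Token 6: '/' -> operator
Token 7: 'n' -> identifier
Total tokens: 7

7


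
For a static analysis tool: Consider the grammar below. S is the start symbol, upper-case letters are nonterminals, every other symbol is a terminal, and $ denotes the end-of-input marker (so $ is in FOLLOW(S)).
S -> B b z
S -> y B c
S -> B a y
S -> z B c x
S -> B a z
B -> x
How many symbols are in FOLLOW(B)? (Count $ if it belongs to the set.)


S is the start symbol and does not occur in any rule body, so FOLLOW(S) = {$}.
Examining every occurrence of B in a rule body:
  S -> B b z : B is followed by terminal 'b' -> add 'b'
  S -> y B c : B is followed by terminal 'c' -> add 'c'
  S -> B a y : B is followed by terminal 'a' -> add 'a'
  S -> z B c x : B is followed by terminal 'c' -> add 'c' (already in the set)
  S -> B a z : B is followed by terminal 'a' -> add 'a' (already in the set)
  B -> x : B does not occur in the body -> contributes nothing
FOLLOW(B) = {a, b, c}
Count: 3

3


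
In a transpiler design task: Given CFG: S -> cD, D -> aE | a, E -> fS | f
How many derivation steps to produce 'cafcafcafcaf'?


Grammar: S -> cD, D -> aE | a, E -> fS | f
Deriving 'cafcafcafcaf':
Step 1: S -> cD => cD
Step 2: D -> aE => caE
Step 3: E -> fS => cafS
Step 4: S -> cD => cafcD
Step 5: D -> aE => cafcaE
Step 6: E -> fS => cafcafS
Step 7: S -> cD => cafcafcD
Step 8: D -> aE => cafcafcaE
Step 9: E -> fS => cafcafcafS
Step 10: S -> cD => cafcafcafcD
Step 11: D -> aE => cafcafcafcaE
Step 12: E -> f => cafcafcafcaf
Total derivation steps: 12

12


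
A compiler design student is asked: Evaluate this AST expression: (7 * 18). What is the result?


Expression: (7 * 18)
Evaluating step by step:
  7 * 18 = 126
Result: 126

126


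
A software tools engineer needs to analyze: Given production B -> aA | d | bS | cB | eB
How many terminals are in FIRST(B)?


Production: B -> aA | d | bS | cB | eB
Examining each alternative for leading terminals:
  B -> aA : first terminal = 'a'
  B -> d : first terminal = 'd'
  B -> bS : first terminal = 'b'
  B -> cB : first terminal = 'c'
  B -> eB : first terminal = 'e'
FIRST(B) = {a, b, c, d, e}
Count: 5

5


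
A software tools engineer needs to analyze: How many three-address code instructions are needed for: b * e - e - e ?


Expression: b * e - e - e
Generating three-address code (respecting * over +/- precedence):
  Instruction 1: t1 = b * e
  Instruction 2: t2 = t1 - e
  Instruction 3: t3 = t2 - e
Total instructions: 3

3


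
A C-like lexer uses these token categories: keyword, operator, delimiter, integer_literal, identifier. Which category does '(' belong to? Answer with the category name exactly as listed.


Token: '('
Checking categories:
  identifier: no
  integer_literal: no
  operator: no
  keyword: no
  delimiter: YES
Category: delimiter

delimiter


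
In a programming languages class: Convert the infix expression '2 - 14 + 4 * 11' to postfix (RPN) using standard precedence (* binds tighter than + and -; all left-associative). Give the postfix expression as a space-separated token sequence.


Applying the shunting-yard algorithm:
  Operand 2 -> output
  Push '-' onto operator stack -> op-stack: [-]
  Operand 14 -> output
  See '+' (prec 1); top '-' (prec 1) >= it -> pop '-' to output
  Push '+' onto operator stack -> op-stack: [+]
  Operand 4 -> output
  Push '*' onto operator stack -> op-stack: [+, *]
  Operand 11 -> output
  End of input: pop '*' to output
  End of input: pop '+' to output
Postfix result: 2 14 - 4 11 * +

2 14 - 4 11 * +


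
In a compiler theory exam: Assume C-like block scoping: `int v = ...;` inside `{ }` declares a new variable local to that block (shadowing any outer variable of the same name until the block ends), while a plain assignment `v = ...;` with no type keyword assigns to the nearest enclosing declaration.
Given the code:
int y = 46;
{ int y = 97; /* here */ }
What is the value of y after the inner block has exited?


Analyzing scoping rules:
Outer scope: declares y = 46
Inner block: 'int y = 97;' declares a NEW y that shadows the outer one
When the block exits the inner y goes out of scope; the outer y was never modified -> 46
Result: 46

46


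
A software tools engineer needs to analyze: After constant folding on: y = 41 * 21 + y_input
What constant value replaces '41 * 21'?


Identifying constant sub-expression:
  Original: y = 41 * 21 + y_input
  41 and 21 are both compile-time constants
  Evaluating: 41 * 21 = 861
  After folding: y = 861 + y_input

861


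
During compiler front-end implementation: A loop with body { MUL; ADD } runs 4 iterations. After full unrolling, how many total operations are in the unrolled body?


Loop body operations: MUL, ADD (2 ops per iteration)
Unrolling 4 iterations:
  Iteration 1: MUL, ADD (2 ops)
  Iteration 2: MUL, ADD (2 ops)
  Iteration 3: MUL, ADD (2 ops)
  Iteration 4: MUL, ADD (2 ops)
Total: 4 iterations * 2 ops/iter = 8 operations

8


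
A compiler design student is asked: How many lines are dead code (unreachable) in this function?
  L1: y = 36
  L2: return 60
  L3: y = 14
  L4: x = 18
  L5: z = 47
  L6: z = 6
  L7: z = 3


Analyzing control flow:
  L1: reachable (before return)
  L2: reachable (return statement)
  L3: DEAD (after return at L2)
  L4: DEAD (after return at L2)
  L5: DEAD (after return at L2)
  L6: DEAD (after return at L2)
  L7: DEAD (after return at L2)
Return at L2, total lines = 7
Dead lines: L3 through L7
Count: 5

5


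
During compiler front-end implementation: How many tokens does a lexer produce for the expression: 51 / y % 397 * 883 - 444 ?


Scanning '51 / y % 397 * 883 - 444'
Token 1: '51' -> integer_literal
Token 2: '/' -> operator
Token 3: 'y' -> identifier
Token 4: '%' -> operator
Token 5: '397' -> integer_literal
Token 6: '*' -> operator
Token 7: '883' -> integer_literal
Token 8: '-' -> operator
Token 9: '444' -> integer_literal
Total tokens: 9

9


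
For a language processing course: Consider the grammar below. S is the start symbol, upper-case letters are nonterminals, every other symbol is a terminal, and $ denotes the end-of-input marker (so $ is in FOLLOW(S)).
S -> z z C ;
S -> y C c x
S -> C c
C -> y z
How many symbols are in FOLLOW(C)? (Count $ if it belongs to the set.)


S is the start symbol and does not occur in any rule body, so FOLLOW(S) = {$}.
Examining every occurrence of C in a rule body:
  S -> z z C ; : C is followed by terminal ';' -> add ';'
  S -> y C c x : C is followed by terminal 'c' -> add 'c'
  S -> C c : C is followed by terminal 'c' -> add 'c' (already in the set)
  C -> y z : C does not occur in the body -> contributes nothing
FOLLOW(C) = {;, c}
Count: 2

2


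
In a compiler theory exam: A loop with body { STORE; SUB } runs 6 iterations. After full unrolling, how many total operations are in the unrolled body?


Loop body operations: STORE, SUB (2 ops per iteration)
Unrolling 6 iterations:
  Iteration 1: STORE, SUB (2 ops)
  Iteration 2: STORE, SUB (2 ops)
  Iteration 3: STORE, SUB (2 ops)
  Iteration 4: STORE, SUB (2 ops)
  Iteration 5: STORE, SUB (2 ops)
  Iteration 6: STORE, SUB (2 ops)
Total: 6 iterations * 2 ops/iter = 12 operations

12


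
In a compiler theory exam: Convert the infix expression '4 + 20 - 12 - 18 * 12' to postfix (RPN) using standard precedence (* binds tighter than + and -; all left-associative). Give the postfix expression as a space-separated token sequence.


Applying the shunting-yard algorithm:
  Operand 4 -> output
  Push '+' onto operator stack -> op-stack: [+]
  Operand 20 -> output
  See '-' (prec 1); top '+' (prec 1) >= it -> pop '+' to output
  Push '-' onto operator stack -> op-stack: [-]
  Operand 12 -> output
  See '-' (prec 1); top '-' (prec 1) >= it -> pop '-' to output
  Push '-' onto operator stack -> op-stack: [-]
  Operand 18 -> output
  Push '*' onto operator stack -> op-stack: [-, *]
  Operand 12 -> output
  End of input: pop '*' to output
  End of input: pop '-' to output
Postfix result: 4 20 + 12 - 18 12 * -

4 20 + 12 - 18 12 * -
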